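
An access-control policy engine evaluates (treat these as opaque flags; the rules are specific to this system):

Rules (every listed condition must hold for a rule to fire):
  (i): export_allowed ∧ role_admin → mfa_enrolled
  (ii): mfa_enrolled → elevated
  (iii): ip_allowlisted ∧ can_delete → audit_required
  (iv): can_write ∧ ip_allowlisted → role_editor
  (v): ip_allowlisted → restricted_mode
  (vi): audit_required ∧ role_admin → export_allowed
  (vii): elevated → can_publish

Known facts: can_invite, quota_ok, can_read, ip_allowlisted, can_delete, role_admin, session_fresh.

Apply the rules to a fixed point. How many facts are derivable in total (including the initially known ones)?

Round 1: (iii) [ip_allowlisted ∧ can_delete → audit_required]; (v) [ip_allowlisted → restricted_mode]. Adds audit_required, restricted_mode.
Round 2: (vi) [audit_required ∧ role_admin → export_allowed]. Adds export_allowed.
Round 3: (i) [export_allowed ∧ role_admin → mfa_enrolled]. Adds mfa_enrolled.
Round 4: (ii) [mfa_enrolled → elevated]. Adds elevated.
Round 5: (vii) [elevated → can_publish]. Adds can_publish.
Closure: {audit_required, can_delete, can_invite, can_publish, can_read, elevated, export_allowed, ip_allowlisted, mfa_enrolled, quota_ok, restricted_mode, role_admin, session_fresh} — 13 facts.

13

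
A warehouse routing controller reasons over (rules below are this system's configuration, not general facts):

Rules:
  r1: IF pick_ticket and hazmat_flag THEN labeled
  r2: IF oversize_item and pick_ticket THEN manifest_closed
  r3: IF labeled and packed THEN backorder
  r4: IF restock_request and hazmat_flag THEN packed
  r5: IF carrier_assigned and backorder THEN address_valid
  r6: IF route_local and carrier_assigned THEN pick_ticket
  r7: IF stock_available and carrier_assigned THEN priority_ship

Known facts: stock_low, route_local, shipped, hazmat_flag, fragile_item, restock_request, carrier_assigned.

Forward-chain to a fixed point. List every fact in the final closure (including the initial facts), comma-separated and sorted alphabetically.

address_valid, backorder, carrier_assigned, fragile_item, hazmat_flag, labeled, packed, pick_ticket, restock_request, route_local, shipped, stock_low

Round 1 — r4, r6, derive packed, pick_ticket.
Round 2 — r1, derive labeled.
Round 3 — r3, derive backorder.
Round 4 — r5, derive address_valid.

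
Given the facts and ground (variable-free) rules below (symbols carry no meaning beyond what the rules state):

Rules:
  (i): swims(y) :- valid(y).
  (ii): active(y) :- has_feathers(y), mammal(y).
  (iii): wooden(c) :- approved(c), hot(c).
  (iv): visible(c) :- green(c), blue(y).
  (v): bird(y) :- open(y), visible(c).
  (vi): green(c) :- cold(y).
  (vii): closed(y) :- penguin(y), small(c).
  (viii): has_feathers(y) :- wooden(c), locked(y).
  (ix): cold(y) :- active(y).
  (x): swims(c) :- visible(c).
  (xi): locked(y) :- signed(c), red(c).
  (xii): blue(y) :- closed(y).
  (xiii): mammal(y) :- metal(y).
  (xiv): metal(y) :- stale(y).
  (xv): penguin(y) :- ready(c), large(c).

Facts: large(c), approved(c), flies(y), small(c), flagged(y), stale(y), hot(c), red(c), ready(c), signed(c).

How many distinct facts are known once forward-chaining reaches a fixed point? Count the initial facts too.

Round 1: (iii) [wooden(c) :- approved(c), hot(c).]; (xi) [locked(y) :- signed(c), red(c).]; (xiv) [metal(y) :- stale(y).]; (xv) [penguin(y) :- ready(c), large(c).]. New: wooden(c), locked(y), metal(y), penguin(y).
Round 2: (vii) [closed(y) :- penguin(y), small(c).]; (viii) [has_feathers(y) :- wooden(c), locked(y).]; (xiii) [mammal(y) :- metal(y).]. New: closed(y), has_feathers(y), mammal(y).
Round 3: (ii) [active(y) :- has_feathers(y), mammal(y).]; (xii) [blue(y) :- closed(y).]. New: active(y), blue(y).
Round 4: (ix) [cold(y) :- active(y).]. New: cold(y).
Round 5: (vi) [green(c) :- cold(y).]. New: green(c).
Round 6: (iv) [visible(c) :- green(c), blue(y).]. New: visible(c).
Round 7: (x) [swims(c) :- visible(c).]. New: swims(c).
Closure: {active(y), approved(c), blue(y), closed(y), cold(y), flagged(y), flies(y), green(c), has_feathers(y), hot(c), large(c), locked(y), mammal(y), metal(y), penguin(y), ready(c), red(c), signed(c), small(c), stale(y), swims(c), visible(c), wooden(c)} — 23 facts.

23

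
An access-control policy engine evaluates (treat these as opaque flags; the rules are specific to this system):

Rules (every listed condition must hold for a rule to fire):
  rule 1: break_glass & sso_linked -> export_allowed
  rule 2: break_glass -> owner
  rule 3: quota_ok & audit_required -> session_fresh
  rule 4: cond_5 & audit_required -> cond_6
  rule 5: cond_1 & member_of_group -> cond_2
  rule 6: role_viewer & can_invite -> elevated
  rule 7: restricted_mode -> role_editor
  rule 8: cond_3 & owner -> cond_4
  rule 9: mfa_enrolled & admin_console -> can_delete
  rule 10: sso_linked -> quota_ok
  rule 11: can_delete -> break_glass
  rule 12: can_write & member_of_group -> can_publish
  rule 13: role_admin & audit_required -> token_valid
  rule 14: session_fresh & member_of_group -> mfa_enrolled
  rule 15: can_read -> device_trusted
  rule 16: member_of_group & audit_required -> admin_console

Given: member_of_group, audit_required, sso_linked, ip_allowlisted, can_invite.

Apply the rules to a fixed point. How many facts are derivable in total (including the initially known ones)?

13

Round 1: rule 10 [sso_linked -> quota_ok]; rule 16 [member_of_group & audit_required -> admin_console]. Adds quota_ok, admin_console.
Round 2: rule 3 [quota_ok & audit_required -> session_fresh]. Adds session_fresh.
Round 3: rule 14 [session_fresh & member_of_group -> mfa_enrolled]. Adds mfa_enrolled.
Round 4: rule 9 [mfa_enrolled & admin_console -> can_delete]. Adds can_delete.
Round 5: rule 11 [can_delete -> break_glass]. Adds break_glass.
Round 6: rule 1 [break_glass & sso_linked -> export_allowed]; rule 2 [break_glass -> owner]. Adds export_allowed, owner.
Closure: {admin_console, audit_required, break_glass, can_delete, can_invite, export_allowed, ip_allowlisted, member_of_group, mfa_enrolled, owner, quota_ok, session_fresh, sso_linked} — 13 facts.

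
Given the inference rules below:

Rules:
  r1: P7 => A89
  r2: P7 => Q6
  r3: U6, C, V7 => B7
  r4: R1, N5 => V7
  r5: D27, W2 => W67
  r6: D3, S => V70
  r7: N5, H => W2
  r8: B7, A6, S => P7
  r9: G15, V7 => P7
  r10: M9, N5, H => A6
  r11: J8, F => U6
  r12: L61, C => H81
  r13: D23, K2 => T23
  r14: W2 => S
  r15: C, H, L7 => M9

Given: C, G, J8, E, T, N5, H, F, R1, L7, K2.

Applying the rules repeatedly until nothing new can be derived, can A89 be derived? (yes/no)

[1] r4 [R1, N5 => V7]; r7 [N5, H => W2]; r11 [J8, F => U6]; r15 [C, H, L7 => M9]. ⇒ new: V7, W2, U6, M9.
[2] r3 [U6, C, V7 => B7]; r10 [M9, N5, H => A6]; r14 [W2 => S]. ⇒ new: B7, A6, S.
[3] r8 [B7, A6, S => P7]. ⇒ new: P7.
[4] r1 [P7 => A89]; r2 [P7 => Q6]. ⇒ new: A89, Q6.
A89 appears in round 4, so it is derivable.

yes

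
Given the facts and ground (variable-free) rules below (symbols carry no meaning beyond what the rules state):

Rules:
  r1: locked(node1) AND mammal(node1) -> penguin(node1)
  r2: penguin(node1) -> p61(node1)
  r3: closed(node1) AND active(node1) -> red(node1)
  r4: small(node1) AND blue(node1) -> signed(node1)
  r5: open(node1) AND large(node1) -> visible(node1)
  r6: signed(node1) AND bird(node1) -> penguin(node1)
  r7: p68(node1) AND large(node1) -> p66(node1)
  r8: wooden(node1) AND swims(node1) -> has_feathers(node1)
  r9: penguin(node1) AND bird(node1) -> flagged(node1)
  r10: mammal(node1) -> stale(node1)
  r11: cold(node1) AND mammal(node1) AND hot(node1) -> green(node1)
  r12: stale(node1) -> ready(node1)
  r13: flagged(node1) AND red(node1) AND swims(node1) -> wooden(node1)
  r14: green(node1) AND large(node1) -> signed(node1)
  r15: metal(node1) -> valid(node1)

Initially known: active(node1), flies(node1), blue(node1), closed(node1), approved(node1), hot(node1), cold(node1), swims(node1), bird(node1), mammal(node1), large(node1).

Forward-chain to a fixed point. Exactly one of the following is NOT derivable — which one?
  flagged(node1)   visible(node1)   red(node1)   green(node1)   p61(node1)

[1] r3 [closed(node1) AND active(node1) -> red(node1)]; r10 [mammal(node1) -> stale(node1)]; r11 [cold(node1) AND mammal(node1) AND hot(node1) -> green(node1)]. ⇒ new: red(node1), stale(node1), green(node1).
[2] r12 [stale(node1) -> ready(node1)]; r14 [green(node1) AND large(node1) -> signed(node1)]. ⇒ new: ready(node1), signed(node1).
[3] r6 [signed(node1) AND bird(node1) -> penguin(node1)]. ⇒ new: penguin(node1).
[4] r2 [penguin(node1) -> p61(node1)]; r9 [penguin(node1) AND bird(node1) -> flagged(node1)]. ⇒ new: p61(node1), flagged(node1).
[5] r13 [flagged(node1) AND red(node1) AND swims(node1) -> wooden(node1)]. ⇒ new: wooden(node1).
[6] r8 [wooden(node1) AND swims(node1) -> has_feathers(node1)]. ⇒ new: has_feathers(node1).
Derived: flagged(node1) (round 4), p61(node1) (round 4), red(node1) (round 1), green(node1) (round 1). visible(node1) never appears in any round.

visible(node1)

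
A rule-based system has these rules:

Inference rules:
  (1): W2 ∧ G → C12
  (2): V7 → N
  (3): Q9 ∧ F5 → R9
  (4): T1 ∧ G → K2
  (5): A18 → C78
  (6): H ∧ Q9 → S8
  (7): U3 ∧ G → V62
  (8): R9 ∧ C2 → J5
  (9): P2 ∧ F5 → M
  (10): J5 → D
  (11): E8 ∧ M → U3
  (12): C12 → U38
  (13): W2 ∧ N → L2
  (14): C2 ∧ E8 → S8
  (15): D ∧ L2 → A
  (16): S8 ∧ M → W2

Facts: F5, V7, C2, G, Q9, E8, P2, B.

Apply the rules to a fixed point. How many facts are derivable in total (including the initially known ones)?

21

Round 1: (2) [V7 → N]; (3) [Q9 ∧ F5 → R9]; (9) [P2 ∧ F5 → M]; (14) [C2 ∧ E8 → S8]. Adds N, R9, M, S8.
Round 2: (8) [R9 ∧ C2 → J5]; (11) [E8 ∧ M → U3]; (16) [S8 ∧ M → W2]. Adds J5, U3, W2.
Round 3: (1) [W2 ∧ G → C12]; (7) [U3 ∧ G → V62]; (10) [J5 → D]; (13) [W2 ∧ N → L2]. Adds C12, V62, D, L2.
Round 4: (12) [C12 → U38]; (15) [D ∧ L2 → A]. Adds U38, A.
Closure: {A, B, C12, C2, D, E8, F5, G, J5, L2, M, N, P2, Q9, R9, S8, U3, U38, V62, V7, W2} — 21 facts.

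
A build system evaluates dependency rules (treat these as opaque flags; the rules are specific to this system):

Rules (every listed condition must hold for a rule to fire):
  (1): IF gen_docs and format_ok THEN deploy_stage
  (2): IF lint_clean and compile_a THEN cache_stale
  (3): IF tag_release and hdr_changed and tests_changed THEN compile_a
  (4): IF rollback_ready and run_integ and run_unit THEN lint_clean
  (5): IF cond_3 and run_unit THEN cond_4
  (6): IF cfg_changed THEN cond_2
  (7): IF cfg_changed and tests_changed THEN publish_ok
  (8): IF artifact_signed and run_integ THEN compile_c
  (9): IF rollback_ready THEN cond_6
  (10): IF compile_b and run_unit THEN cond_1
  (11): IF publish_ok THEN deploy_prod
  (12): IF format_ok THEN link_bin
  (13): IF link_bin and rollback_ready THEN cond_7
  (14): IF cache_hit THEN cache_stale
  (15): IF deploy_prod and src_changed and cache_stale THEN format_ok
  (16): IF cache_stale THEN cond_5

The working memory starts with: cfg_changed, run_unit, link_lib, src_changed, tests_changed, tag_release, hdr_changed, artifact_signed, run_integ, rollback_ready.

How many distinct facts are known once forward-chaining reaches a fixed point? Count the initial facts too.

22

[1] (3) [IF tag_release and hdr_changed and tests_changed THEN compile_a]; (4) [IF rollback_ready and run_integ and run_unit THEN lint_clean]; (6) [IF cfg_changed THEN cond_2]; (7) [IF cfg_changed and tests_changed THEN publish_ok]; (8) [IF artifact_signed and run_integ THEN compile_c]; (9) [IF rollback_ready THEN cond_6]. ⇒ new: compile_a, lint_clean, cond_2, publish_ok, compile_c, cond_6.
[2] (2) [IF lint_clean and compile_a THEN cache_stale]; (11) [IF publish_ok THEN deploy_prod]. ⇒ new: cache_stale, deploy_prod.
[3] (15) [IF deploy_prod and src_changed and cache_stale THEN format_ok]; (16) [IF cache_stale THEN cond_5]. ⇒ new: format_ok, cond_5.
[4] (12) [IF format_ok THEN link_bin]. ⇒ new: link_bin.
[5] (13) [IF link_bin and rollback_ready THEN cond_7]. ⇒ new: cond_7.
Closure: {artifact_signed, cache_stale, cfg_changed, compile_a, compile_c, cond_2, cond_5, cond_6, cond_7, deploy_prod, format_ok, hdr_changed, link_bin, link_lib, lint_clean, publish_ok, rollback_ready, run_integ, run_unit, src_changed, tag_release, tests_changed} — 22 facts.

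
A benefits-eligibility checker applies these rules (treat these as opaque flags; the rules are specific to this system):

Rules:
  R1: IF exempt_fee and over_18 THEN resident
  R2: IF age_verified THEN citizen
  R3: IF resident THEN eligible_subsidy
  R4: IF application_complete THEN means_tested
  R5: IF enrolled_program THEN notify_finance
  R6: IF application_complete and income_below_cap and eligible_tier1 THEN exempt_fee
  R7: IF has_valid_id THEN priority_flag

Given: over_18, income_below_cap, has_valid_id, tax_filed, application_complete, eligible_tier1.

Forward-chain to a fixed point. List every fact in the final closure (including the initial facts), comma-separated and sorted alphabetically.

Round 1 — R4, R6, R7, derive means_tested, exempt_fee, priority_flag.
Round 2 — R1, derive resident.
Round 3 — R3, derive eligible_subsidy.

application_complete, eligible_subsidy, eligible_tier1, exempt_fee, has_valid_id, income_below_cap, means_tested, over_18, priority_flag, resident, tax_filed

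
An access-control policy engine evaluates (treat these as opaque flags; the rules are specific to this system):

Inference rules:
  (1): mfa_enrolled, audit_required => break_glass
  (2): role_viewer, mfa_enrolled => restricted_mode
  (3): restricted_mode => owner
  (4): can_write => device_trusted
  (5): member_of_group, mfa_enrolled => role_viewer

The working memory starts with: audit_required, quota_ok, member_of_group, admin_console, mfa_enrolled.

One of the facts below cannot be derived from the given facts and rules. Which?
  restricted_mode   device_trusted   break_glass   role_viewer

device_trusted

[1] (1) [mfa_enrolled, audit_required => break_glass]; (5) [member_of_group, mfa_enrolled => role_viewer]. ⇒ new: break_glass, role_viewer.
[2] (2) [role_viewer, mfa_enrolled => restricted_mode]. ⇒ new: restricted_mode.
[3] (3) [restricted_mode => owner]. ⇒ new: owner.
Derived: role_viewer (round 1), restricted_mode (round 2), break_glass (round 1). device_trusted never appears in any round.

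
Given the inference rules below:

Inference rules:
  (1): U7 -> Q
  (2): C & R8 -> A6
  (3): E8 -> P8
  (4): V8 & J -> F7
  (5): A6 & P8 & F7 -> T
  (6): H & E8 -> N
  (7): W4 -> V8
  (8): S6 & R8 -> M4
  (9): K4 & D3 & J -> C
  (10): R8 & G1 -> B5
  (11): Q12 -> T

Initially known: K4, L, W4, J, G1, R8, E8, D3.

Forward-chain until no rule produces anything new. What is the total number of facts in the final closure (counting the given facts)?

15

Round 1: (3) [E8 -> P8]; (7) [W4 -> V8]; (9) [K4 & D3 & J -> C]; (10) [R8 & G1 -> B5]. New: P8, V8, C, B5.
Round 2: (2) [C & R8 -> A6]; (4) [V8 & J -> F7]. New: A6, F7.
Round 3: (5) [A6 & P8 & F7 -> T]. New: T.
Closure: {A6, B5, C, D3, E8, F7, G1, J, K4, L, P8, R8, T, V8, W4} — 15 facts.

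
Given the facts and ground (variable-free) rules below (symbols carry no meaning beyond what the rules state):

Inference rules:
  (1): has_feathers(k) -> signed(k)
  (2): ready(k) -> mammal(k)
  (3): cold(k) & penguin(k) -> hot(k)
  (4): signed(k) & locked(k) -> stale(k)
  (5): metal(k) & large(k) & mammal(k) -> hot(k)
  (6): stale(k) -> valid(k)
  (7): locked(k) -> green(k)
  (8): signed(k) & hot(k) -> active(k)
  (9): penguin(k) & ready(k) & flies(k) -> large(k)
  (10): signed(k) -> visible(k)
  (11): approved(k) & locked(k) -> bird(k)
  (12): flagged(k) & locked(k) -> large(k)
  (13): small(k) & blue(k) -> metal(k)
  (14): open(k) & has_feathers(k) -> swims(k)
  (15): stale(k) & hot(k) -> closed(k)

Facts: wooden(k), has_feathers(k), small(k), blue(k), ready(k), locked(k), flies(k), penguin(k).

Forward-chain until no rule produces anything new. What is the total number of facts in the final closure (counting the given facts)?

19

[1] (1) [has_feathers(k) -> signed(k)]; (2) [ready(k) -> mammal(k)]; (7) [locked(k) -> green(k)]; (9) [penguin(k) & ready(k) & flies(k) -> large(k)]; (13) [small(k) & blue(k) -> metal(k)]. ⇒ new: signed(k), mammal(k), green(k), large(k), metal(k).
[2] (4) [signed(k) & locked(k) -> stale(k)]; (5) [metal(k) & large(k) & mammal(k) -> hot(k)]; (10) [signed(k) -> visible(k)]. ⇒ new: stale(k), hot(k), visible(k).
[3] (6) [stale(k) -> valid(k)]; (8) [signed(k) & hot(k) -> active(k)]; (15) [stale(k) & hot(k) -> closed(k)]. ⇒ new: valid(k), active(k), closed(k).
Closure: {active(k), blue(k), closed(k), flies(k), green(k), has_feathers(k), hot(k), large(k), locked(k), mammal(k), metal(k), penguin(k), ready(k), signed(k), small(k), stale(k), valid(k), visible(k), wooden(k)} — 19 facts.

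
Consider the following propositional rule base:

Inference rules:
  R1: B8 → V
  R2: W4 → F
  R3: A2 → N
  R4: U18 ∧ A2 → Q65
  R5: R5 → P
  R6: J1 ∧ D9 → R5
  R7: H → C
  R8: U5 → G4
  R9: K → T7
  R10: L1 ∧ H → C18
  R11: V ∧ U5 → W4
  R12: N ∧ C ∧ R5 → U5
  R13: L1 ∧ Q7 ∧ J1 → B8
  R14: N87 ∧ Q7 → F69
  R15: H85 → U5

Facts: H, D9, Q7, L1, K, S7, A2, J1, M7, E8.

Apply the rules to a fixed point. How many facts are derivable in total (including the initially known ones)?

Round 1: R3 [A2 → N]; R6 [J1 ∧ D9 → R5]; R7 [H → C]; R9 [K → T7]; R10 [L1 ∧ H → C18]; R13 [L1 ∧ Q7 ∧ J1 → B8]. Adds N, R5, C, T7, C18, B8.
Round 2: R1 [B8 → V]; R5 [R5 → P]; R12 [N ∧ C ∧ R5 → U5]. Adds V, P, U5.
Round 3: R8 [U5 → G4]; R11 [V ∧ U5 → W4]. Adds G4, W4.
Round 4: R2 [W4 → F]. Adds F.
Closure: {A2, B8, C, C18, D9, E8, F, G4, H, J1, K, L1, M7, N, P, Q7, R5, S7, T7, U5, V, W4} — 22 facts.

22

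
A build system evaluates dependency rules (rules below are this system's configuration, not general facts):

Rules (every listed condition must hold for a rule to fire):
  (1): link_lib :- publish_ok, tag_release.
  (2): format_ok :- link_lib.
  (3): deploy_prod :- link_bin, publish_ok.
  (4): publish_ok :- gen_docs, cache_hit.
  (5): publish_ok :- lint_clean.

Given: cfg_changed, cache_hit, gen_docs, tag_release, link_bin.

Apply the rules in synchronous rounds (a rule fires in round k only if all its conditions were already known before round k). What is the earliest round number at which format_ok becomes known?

[1] (4) [publish_ok :- gen_docs, cache_hit.]. ⇒ new: publish_ok.
[2] (1) [link_lib :- publish_ok, tag_release.]; (3) [deploy_prod :- link_bin, publish_ok.]. ⇒ new: link_lib, deploy_prod.
[3] (2) [format_ok :- link_lib.]. ⇒ new: format_ok.
format_ok first appears in round 3.

3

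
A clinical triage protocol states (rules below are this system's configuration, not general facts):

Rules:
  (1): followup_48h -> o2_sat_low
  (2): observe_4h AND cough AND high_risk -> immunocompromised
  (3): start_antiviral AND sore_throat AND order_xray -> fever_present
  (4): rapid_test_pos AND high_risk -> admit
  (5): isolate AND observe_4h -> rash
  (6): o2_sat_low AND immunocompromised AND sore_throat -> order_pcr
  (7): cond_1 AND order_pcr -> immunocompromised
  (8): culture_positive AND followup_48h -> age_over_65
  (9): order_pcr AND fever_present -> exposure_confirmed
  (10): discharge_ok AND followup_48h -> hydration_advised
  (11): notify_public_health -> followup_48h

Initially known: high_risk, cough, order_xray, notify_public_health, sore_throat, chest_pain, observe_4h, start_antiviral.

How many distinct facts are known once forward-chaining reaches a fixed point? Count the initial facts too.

Round 1: (2) [observe_4h AND cough AND high_risk -> immunocompromised]; (3) [start_antiviral AND sore_throat AND order_xray -> fever_present]; (11) [notify_public_health -> followup_48h]. New: immunocompromised, fever_present, followup_48h.
Round 2: (1) [followup_48h -> o2_sat_low]. New: o2_sat_low.
Round 3: (6) [o2_sat_low AND immunocompromised AND sore_throat -> order_pcr]. New: order_pcr.
Round 4: (9) [order_pcr AND fever_present -> exposure_confirmed]. New: exposure_confirmed.
Closure: {chest_pain, cough, exposure_confirmed, fever_present, followup_48h, high_risk, immunocompromised, notify_public_health, o2_sat_low, observe_4h, order_pcr, order_xray, sore_throat, start_antiviral} — 14 facts.

14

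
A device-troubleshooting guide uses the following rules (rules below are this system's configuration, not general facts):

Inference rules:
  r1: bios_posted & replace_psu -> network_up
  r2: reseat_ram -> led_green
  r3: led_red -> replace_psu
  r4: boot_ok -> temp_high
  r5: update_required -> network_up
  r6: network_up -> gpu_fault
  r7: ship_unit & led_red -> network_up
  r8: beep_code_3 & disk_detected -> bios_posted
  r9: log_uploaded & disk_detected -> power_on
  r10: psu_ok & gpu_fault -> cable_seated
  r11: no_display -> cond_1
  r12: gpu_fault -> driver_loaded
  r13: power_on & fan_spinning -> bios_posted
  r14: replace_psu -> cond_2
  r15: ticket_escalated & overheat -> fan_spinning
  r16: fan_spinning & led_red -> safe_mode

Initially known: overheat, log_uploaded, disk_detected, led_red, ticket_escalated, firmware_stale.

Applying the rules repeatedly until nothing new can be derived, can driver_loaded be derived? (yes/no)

yes

[1] r3 [led_red -> replace_psu]; r9 [log_uploaded & disk_detected -> power_on]; r15 [ticket_escalated & overheat -> fan_spinning]. ⇒ new: replace_psu, power_on, fan_spinning.
[2] r13 [power_on & fan_spinning -> bios_posted]; r14 [replace_psu -> cond_2]; r16 [fan_spinning & led_red -> safe_mode]. ⇒ new: bios_posted, cond_2, safe_mode.
[3] r1 [bios_posted & replace_psu -> network_up]. ⇒ new: network_up.
[4] r6 [network_up -> gpu_fault]. ⇒ new: gpu_fault.
[5] r12 [gpu_fault -> driver_loaded]. ⇒ new: driver_loaded.
driver_loaded appears in round 5, so it is derivable.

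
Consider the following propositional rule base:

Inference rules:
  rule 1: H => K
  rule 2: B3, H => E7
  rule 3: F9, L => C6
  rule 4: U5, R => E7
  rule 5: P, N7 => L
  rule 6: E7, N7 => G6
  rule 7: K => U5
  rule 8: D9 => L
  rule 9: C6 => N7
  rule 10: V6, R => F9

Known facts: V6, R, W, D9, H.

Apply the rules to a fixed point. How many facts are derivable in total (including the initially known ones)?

13

Round 1: rule 1 [H => K]; rule 8 [D9 => L]; rule 10 [V6, R => F9]. New: K, L, F9.
Round 2: rule 3 [F9, L => C6]; rule 7 [K => U5]. New: C6, U5.
Round 3: rule 4 [U5, R => E7]; rule 9 [C6 => N7]. New: E7, N7.
Round 4: rule 6 [E7, N7 => G6]. New: G6.
Closure: {C6, D9, E7, F9, G6, H, K, L, N7, R, U5, V6, W} — 13 facts.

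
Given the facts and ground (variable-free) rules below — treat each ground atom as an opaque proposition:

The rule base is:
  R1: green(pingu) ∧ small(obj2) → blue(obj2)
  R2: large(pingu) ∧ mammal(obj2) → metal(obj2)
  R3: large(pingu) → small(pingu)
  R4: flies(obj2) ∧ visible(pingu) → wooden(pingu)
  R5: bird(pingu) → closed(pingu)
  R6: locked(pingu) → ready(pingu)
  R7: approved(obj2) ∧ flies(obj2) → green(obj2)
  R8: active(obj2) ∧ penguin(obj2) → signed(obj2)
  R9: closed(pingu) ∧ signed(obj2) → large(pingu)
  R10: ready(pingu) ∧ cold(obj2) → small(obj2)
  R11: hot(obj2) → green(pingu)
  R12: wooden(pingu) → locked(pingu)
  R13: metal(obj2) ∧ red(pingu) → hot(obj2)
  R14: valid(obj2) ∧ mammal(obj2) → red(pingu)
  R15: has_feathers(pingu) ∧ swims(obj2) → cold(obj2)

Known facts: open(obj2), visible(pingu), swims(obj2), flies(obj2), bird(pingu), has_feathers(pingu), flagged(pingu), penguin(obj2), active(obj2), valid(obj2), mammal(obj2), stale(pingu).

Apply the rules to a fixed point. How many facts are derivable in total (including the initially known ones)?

26

[1] R4 [flies(obj2) ∧ visible(pingu) → wooden(pingu)]; R5 [bird(pingu) → closed(pingu)]; R8 [active(obj2) ∧ penguin(obj2) → signed(obj2)]; R14 [valid(obj2) ∧ mammal(obj2) → red(pingu)]; R15 [has_feathers(pingu) ∧ swims(obj2) → cold(obj2)]. ⇒ new: wooden(pingu), closed(pingu), signed(obj2), red(pingu), cold(obj2).
[2] R9 [closed(pingu) ∧ signed(obj2) → large(pingu)]; R12 [wooden(pingu) → locked(pingu)]. ⇒ new: large(pingu), locked(pingu).
[3] R2 [large(pingu) ∧ mammal(obj2) → metal(obj2)]; R3 [large(pingu) → small(pingu)]; R6 [locked(pingu) → ready(pingu)]. ⇒ new: metal(obj2), small(pingu), ready(pingu).
[4] R10 [ready(pingu) ∧ cold(obj2) → small(obj2)]; R13 [metal(obj2) ∧ red(pingu) → hot(obj2)]. ⇒ new: small(obj2), hot(obj2).
[5] R11 [hot(obj2) → green(pingu)]. ⇒ new: green(pingu).
[6] R1 [green(pingu) ∧ small(obj2) → blue(obj2)]. ⇒ new: blue(obj2).
Closure: {active(obj2), bird(pingu), blue(obj2), closed(pingu), cold(obj2), flagged(pingu), flies(obj2), green(pingu), has_feathers(pingu), hot(obj2), large(pingu), locked(pingu), mammal(obj2), metal(obj2), open(obj2), penguin(obj2), ready(pingu), red(pingu), signed(obj2), small(obj2), small(pingu), stale(pingu), swims(obj2), valid(obj2), visible(pingu), wooden(pingu)} — 26 facts.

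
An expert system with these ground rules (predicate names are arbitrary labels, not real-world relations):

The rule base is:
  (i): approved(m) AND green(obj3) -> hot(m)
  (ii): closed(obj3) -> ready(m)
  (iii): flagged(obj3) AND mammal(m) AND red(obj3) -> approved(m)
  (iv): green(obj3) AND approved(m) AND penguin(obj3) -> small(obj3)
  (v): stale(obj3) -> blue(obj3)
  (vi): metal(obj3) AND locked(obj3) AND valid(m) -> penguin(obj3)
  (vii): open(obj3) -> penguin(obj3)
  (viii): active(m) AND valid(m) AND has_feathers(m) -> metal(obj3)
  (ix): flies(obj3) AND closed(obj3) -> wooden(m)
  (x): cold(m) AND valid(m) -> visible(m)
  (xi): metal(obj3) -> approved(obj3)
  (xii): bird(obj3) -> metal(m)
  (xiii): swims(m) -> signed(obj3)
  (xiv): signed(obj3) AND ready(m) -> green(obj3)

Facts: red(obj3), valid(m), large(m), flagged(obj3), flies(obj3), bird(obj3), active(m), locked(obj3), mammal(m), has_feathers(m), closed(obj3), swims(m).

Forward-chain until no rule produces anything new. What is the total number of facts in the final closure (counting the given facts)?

Round 1: (ii) [closed(obj3) -> ready(m)]; (iii) [flagged(obj3) AND mammal(m) AND red(obj3) -> approved(m)]; (viii) [active(m) AND valid(m) AND has_feathers(m) -> metal(obj3)]; (ix) [flies(obj3) AND closed(obj3) -> wooden(m)]; (xii) [bird(obj3) -> metal(m)]; (xiii) [swims(m) -> signed(obj3)]. Adds ready(m), approved(m), metal(obj3), wooden(m), metal(m), signed(obj3).
Round 2: (vi) [metal(obj3) AND locked(obj3) AND valid(m) -> penguin(obj3)]; (xi) [metal(obj3) -> approved(obj3)]; (xiv) [signed(obj3) AND ready(m) -> green(obj3)]. Adds penguin(obj3), approved(obj3), green(obj3).
Round 3: (i) [approved(m) AND green(obj3) -> hot(m)]; (iv) [green(obj3) AND approved(m) AND penguin(obj3) -> small(obj3)]. Adds hot(m), small(obj3).
Closure: {active(m), approved(m), approved(obj3), bird(obj3), closed(obj3), flagged(obj3), flies(obj3), green(obj3), has_feathers(m), hot(m), large(m), locked(obj3), mammal(m), metal(m), metal(obj3), penguin(obj3), ready(m), red(obj3), signed(obj3), small(obj3), swims(m), valid(m), wooden(m)} — 23 facts.

23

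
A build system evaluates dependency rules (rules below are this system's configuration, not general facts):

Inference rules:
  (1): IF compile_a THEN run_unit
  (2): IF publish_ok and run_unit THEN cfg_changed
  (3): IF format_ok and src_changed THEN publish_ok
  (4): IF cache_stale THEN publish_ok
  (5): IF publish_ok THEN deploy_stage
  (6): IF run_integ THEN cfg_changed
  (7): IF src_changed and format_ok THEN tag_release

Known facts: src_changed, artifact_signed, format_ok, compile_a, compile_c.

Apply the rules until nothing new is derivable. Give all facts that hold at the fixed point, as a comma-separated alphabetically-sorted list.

artifact_signed, cfg_changed, compile_a, compile_c, deploy_stage, format_ok, publish_ok, run_unit, src_changed, tag_release

Round 1: (1) [IF compile_a THEN run_unit]; (3) [IF format_ok and src_changed THEN publish_ok]; (7) [IF src_changed and format_ok THEN tag_release]. New: run_unit, publish_ok, tag_release.
Round 2: (2) [IF publish_ok and run_unit THEN cfg_changed]; (5) [IF publish_ok THEN deploy_stage]. New: cfg_changed, deploy_stage.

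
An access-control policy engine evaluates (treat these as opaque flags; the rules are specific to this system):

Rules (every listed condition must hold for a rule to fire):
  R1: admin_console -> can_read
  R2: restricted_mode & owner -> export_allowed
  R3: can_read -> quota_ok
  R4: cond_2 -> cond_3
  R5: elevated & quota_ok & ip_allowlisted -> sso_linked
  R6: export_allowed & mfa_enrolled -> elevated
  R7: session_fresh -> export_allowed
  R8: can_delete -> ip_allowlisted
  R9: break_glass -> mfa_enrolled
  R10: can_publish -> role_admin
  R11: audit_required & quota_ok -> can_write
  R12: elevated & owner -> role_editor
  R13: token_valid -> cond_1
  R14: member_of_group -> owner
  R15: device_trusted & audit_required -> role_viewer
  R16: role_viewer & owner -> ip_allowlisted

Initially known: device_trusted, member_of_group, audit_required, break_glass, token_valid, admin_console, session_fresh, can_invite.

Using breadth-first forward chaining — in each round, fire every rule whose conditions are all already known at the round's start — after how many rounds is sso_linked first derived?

[1] R1 [admin_console -> can_read]; R7 [session_fresh -> export_allowed]; R9 [break_glass -> mfa_enrolled]; R13 [token_valid -> cond_1]; R14 [member_of_group -> owner]; R15 [device_trusted & audit_required -> role_viewer]. ⇒ new: can_read, export_allowed, mfa_enrolled, cond_1, owner, role_viewer.
[2] R3 [can_read -> quota_ok]; R6 [export_allowed & mfa_enrolled -> elevated]; R16 [role_viewer & owner -> ip_allowlisted]. ⇒ new: quota_ok, elevated, ip_allowlisted.
[3] R5 [elevated & quota_ok & ip_allowlisted -> sso_linked]; R11 [audit_required & quota_ok -> can_write]; R12 [elevated & owner -> role_editor]. ⇒ new: sso_linked, can_write, role_editor.
sso_linked first appears in round 3.

3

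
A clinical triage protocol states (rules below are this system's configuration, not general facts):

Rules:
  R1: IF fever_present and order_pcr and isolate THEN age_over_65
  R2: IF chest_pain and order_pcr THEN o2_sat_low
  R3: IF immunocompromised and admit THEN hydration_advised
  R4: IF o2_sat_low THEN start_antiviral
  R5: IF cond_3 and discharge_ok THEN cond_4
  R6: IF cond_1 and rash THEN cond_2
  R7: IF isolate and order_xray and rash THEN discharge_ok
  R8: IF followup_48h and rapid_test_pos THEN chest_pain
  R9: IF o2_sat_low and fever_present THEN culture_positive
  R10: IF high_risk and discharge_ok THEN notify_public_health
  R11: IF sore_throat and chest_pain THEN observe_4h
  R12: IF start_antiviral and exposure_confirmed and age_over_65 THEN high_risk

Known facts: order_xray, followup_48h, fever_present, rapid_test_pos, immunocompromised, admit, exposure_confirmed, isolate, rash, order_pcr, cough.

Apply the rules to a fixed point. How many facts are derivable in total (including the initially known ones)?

20

Round 1 fires R1, R3, R7, R8, giving age_over_65, hydration_advised, discharge_ok, chest_pain.
Round 2 fires R2, giving o2_sat_low.
Round 3 fires R4, R9, giving start_antiviral, culture_positive.
Round 4 fires R12, giving high_risk.
Round 5 fires R10, giving notify_public_health.
Closure: {admit, age_over_65, chest_pain, cough, culture_positive, discharge_ok, exposure_confirmed, fever_present, followup_48h, high_risk, hydration_advised, immunocompromised, isolate, notify_public_health, o2_sat_low, order_pcr, order_xray, rapid_test_pos, rash, start_antiviral} — 20 facts.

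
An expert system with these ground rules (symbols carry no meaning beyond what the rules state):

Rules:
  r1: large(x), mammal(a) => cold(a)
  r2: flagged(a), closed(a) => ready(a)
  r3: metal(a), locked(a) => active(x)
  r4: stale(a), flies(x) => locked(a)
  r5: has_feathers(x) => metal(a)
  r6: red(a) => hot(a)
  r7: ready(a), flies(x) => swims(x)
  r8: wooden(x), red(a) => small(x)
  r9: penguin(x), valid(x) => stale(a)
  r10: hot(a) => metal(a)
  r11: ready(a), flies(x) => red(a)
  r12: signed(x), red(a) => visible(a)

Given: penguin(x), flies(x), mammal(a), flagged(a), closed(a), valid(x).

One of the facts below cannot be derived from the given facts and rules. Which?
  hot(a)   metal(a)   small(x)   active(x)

small(x)

Round 1 fires r2, r9, giving ready(a), stale(a).
Round 2 fires r4, r7, r11, giving locked(a), swims(x), red(a).
Round 3 fires r6, giving hot(a).
Round 4 fires r10, giving metal(a).
Round 5 fires r3, giving active(x).
Derived: active(x) (round 5), hot(a) (round 3), metal(a) (round 4). small(x) never appears in any round.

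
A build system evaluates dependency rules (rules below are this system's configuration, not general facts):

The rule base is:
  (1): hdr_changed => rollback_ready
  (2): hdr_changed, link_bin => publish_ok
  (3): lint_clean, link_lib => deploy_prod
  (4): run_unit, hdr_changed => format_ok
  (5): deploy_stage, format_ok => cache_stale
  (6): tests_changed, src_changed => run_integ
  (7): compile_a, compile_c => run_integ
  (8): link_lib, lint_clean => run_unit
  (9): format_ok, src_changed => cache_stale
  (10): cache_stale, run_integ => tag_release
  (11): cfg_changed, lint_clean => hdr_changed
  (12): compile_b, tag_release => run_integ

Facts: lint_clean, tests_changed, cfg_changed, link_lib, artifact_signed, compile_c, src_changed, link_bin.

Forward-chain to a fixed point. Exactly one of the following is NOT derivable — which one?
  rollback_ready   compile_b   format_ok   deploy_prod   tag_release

compile_b

Round 1 — (3), (6), (8), (11), derive deploy_prod, run_integ, run_unit, hdr_changed.
Round 2 — (1), (2), (4), derive rollback_ready, publish_ok, format_ok.
Round 3 — (9), derive cache_stale.
Round 4 — (10), derive tag_release.
Derived: deploy_prod (round 1), tag_release (round 4), format_ok (round 2), rollback_ready (round 2). compile_b never appears in any round.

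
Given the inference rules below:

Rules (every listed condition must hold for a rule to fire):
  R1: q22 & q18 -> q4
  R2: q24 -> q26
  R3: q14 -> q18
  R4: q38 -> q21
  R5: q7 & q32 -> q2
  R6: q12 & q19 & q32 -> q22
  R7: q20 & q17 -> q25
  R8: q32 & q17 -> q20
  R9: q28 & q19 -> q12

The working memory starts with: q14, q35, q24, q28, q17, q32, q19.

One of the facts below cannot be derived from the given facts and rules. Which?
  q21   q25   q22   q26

q21

Round 1: R2 [q24 -> q26]; R3 [q14 -> q18]; R8 [q32 & q17 -> q20]; R9 [q28 & q19 -> q12]. Adds q26, q18, q20, q12.
Round 2: R6 [q12 & q19 & q32 -> q22]; R7 [q20 & q17 -> q25]. Adds q22, q25.
Round 3: R1 [q22 & q18 -> q4]. Adds q4.
Derived: q25 (round 2), q22 (round 2), q26 (round 1). q21 never appears in any round.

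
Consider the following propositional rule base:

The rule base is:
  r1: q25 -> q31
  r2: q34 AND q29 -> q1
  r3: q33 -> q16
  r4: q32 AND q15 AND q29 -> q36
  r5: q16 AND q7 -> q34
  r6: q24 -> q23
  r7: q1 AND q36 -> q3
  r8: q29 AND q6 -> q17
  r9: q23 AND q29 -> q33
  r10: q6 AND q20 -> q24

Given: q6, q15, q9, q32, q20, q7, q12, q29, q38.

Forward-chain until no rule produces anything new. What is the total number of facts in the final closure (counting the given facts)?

Round 1: r4 [q32 AND q15 AND q29 -> q36]; r8 [q29 AND q6 -> q17]; r10 [q6 AND q20 -> q24]. Adds q36, q17, q24.
Round 2: r6 [q24 -> q23]. Adds q23.
Round 3: r9 [q23 AND q29 -> q33]. Adds q33.
Round 4: r3 [q33 -> q16]. Adds q16.
Round 5: r5 [q16 AND q7 -> q34]. Adds q34.
Round 6: r2 [q34 AND q29 -> q1]. Adds q1.
Round 7: r7 [q1 AND q36 -> q3]. Adds q3.
Closure: {q1, q12, q15, q16, q17, q20, q23, q24, q29, q3, q32, q33, q34, q36, q38, q6, q7, q9} — 18 facts.

18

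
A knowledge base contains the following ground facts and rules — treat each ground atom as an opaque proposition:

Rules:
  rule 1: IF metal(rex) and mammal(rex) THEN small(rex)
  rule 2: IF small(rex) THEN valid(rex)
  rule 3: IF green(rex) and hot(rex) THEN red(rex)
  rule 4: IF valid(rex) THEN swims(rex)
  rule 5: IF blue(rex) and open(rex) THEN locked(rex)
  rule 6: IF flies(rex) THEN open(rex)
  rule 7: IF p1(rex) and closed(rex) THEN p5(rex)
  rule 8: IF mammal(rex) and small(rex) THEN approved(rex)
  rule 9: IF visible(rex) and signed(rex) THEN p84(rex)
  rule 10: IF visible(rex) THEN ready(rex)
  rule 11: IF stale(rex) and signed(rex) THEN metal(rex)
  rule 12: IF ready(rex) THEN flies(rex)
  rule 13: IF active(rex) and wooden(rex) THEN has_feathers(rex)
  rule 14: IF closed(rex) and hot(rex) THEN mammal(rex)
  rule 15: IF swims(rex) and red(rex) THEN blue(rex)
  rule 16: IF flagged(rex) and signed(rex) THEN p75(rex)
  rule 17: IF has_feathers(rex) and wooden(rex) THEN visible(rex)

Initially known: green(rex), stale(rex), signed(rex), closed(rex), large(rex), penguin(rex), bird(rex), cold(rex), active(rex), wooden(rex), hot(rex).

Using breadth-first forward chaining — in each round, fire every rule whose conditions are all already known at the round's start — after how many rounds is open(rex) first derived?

5

Round 1 fires rule 3, rule 11, rule 13, rule 14, giving red(rex), metal(rex), has_feathers(rex), mammal(rex).
Round 2 fires rule 1, rule 17, giving small(rex), visible(rex).
Round 3 fires rule 2, rule 8, rule 9, rule 10, giving valid(rex), approved(rex), p84(rex), ready(rex).
Round 4 fires rule 4, rule 12, giving swims(rex), flies(rex).
Round 5 fires rule 6, rule 15, giving open(rex), blue(rex).
open(rex) first appears in round 5.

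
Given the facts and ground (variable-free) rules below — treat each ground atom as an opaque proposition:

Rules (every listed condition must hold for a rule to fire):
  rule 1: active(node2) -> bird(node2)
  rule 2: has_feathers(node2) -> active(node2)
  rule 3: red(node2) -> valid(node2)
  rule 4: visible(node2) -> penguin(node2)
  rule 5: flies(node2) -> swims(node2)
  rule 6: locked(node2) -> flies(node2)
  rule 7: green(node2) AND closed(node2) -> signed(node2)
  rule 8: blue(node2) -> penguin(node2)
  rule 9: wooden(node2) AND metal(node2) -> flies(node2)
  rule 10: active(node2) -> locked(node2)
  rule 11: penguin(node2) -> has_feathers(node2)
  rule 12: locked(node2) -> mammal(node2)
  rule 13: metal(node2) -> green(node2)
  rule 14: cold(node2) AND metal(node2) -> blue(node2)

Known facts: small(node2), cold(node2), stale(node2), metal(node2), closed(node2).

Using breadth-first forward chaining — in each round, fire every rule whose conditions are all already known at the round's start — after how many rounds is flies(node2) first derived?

6

[1] rule 13 [metal(node2) -> green(node2)]; rule 14 [cold(node2) AND metal(node2) -> blue(node2)]. ⇒ new: green(node2), blue(node2).
[2] rule 7 [green(node2) AND closed(node2) -> signed(node2)]; rule 8 [blue(node2) -> penguin(node2)]. ⇒ new: signed(node2), penguin(node2).
[3] rule 11 [penguin(node2) -> has_feathers(node2)]. ⇒ new: has_feathers(node2).
[4] rule 2 [has_feathers(node2) -> active(node2)]. ⇒ new: active(node2).
[5] rule 1 [active(node2) -> bird(node2)]; rule 10 [active(node2) -> locked(node2)]. ⇒ new: bird(node2), locked(node2).
[6] rule 6 [locked(node2) -> flies(node2)]; rule 12 [locked(node2) -> mammal(node2)]. ⇒ new: flies(node2), mammal(node2).
flies(node2) first appears in round 6.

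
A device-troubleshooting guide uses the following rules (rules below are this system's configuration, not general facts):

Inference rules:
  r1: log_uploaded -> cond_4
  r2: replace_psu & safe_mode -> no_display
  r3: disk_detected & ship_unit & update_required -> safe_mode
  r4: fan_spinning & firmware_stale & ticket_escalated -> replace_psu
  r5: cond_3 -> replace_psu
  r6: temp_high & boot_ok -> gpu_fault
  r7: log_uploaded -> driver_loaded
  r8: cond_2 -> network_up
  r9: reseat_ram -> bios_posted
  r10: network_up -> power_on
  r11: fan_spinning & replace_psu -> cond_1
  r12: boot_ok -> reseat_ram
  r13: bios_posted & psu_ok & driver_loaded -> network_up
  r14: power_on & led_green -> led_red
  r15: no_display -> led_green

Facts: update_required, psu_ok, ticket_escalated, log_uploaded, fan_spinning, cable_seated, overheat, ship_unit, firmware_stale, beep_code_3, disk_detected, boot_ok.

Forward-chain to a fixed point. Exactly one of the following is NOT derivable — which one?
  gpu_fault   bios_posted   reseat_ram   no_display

gpu_fault

Round 1: r1 [log_uploaded -> cond_4]; r3 [disk_detected & ship_unit & update_required -> safe_mode]; r4 [fan_spinning & firmware_stale & ticket_escalated -> replace_psu]; r7 [log_uploaded -> driver_loaded]; r12 [boot_ok -> reseat_ram]. New: cond_4, safe_mode, replace_psu, driver_loaded, reseat_ram.
Round 2: r2 [replace_psu & safe_mode -> no_display]; r9 [reseat_ram -> bios_posted]; r11 [fan_spinning & replace_psu -> cond_1]. New: no_display, bios_posted, cond_1.
Round 3: r13 [bios_posted & psu_ok & driver_loaded -> network_up]; r15 [no_display -> led_green]. New: network_up, led_green.
Round 4: r10 [network_up -> power_on]. New: power_on.
Round 5: r14 [power_on & led_green -> led_red]. New: led_red.
Derived: bios_posted (round 2), no_display (round 2), reseat_ram (round 1). gpu_fault never appears in any round.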